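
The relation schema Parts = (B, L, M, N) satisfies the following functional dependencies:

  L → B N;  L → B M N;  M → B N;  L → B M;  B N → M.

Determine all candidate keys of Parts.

Attribute L never appears on the right-hand side of any dependency, so L must belong to every candidate key.
{L}⁺ = {B, L, M, N}, which is all of the schema, so {L} is the only candidate key.

L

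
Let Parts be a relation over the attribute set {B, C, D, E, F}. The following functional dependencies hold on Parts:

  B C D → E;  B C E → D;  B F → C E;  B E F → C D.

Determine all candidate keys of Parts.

BF

Attributes B, F never appear on any right-hand side, so every candidate key must contain {B, F}.
{B, F}⁺ = {B, C, D, E, F}, which is all of the schema, so {B, F} is the only candidate key.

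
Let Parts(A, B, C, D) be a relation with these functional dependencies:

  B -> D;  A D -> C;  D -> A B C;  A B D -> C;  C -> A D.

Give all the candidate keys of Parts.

{B}⁺: B→D adds D; D→ABC adds A, C → {A, B, C, D}.
{C}⁺: C→AD adds A, D; D→ABC adds B → {A, B, C, D}.
{D}⁺: D→ABC adds A, B, C → {A, B, C, D}.

B; C; D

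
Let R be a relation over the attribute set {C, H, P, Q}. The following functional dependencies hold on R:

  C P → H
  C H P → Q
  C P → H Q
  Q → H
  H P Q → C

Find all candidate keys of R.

CP, PQ

Attribute P never appears on the right-hand side of any dependency, so P must belong to every candidate key.
{P}⁺ = {P}, which is not all of the schema, so we must add further attributes.
{C, P}⁺: CP→H adds H; CHP→Q adds Q → {C, H, P, Q}.
{P, Q}⁺: Q→H adds H; HPQ→C adds C → {C, H, P, Q}.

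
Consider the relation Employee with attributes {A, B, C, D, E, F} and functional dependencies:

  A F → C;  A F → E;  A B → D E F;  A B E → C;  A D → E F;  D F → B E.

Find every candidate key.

Attribute A never appears on the right-hand side of any dependency, so A must belong to every candidate key.
{A}⁺ = {A}, which is not all of the schema, so we must add further attributes.
{A, B}⁺: AB→DEF adds D, E, F; ABE→C adds C → {A, B, C, D, E, F}.
{A, D}⁺: AD→EF adds E, F; DF→BE adds B; AF→C adds C → {A, B, C, D, E, F}.

{A, B}, {A, D}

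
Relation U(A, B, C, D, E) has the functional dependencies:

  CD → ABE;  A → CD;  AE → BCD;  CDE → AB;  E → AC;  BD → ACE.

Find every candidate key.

A, E, BD, CD

{A}⁺: A→CD adds C, D; CD→ABE adds B, E → {A, B, C, D, E}.
{E}⁺: E→AC adds A, C; A→CD adds D; AE→BCD adds B → {A, B, C, D, E}.
{B, D}⁺: BD→ACE adds A, C, E → {A, B, C, D, E}. Minimal: {D}⁺ = {D}; {B}⁺ = {B} — none reach the full schema.
{C, D}⁺: CD→ABE adds A, B, E → {A, B, C, D, E}. Minimal: {D}⁺ = {D}; {C}⁺ = {C} — none reach the full schema.
Any other superkey contains one of these as a subset, so there are no further candidate keys.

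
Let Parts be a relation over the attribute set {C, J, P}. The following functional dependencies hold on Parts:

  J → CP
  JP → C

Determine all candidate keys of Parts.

Attribute J never appears on the right-hand side of any dependency, so J must belong to every candidate key.
{J}⁺ = {C, J, P}, which is all of the schema, so {J} is the only candidate key.

{J}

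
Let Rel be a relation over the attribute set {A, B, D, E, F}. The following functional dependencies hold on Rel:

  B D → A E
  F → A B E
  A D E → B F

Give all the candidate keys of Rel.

Attribute D never appears on the right-hand side of any dependency, so D must belong to every candidate key.
{D}⁺ = {D}, which is not all of the schema, so we must add further attributes.
{B, D}⁺: BD→AE adds A, E; ADE→BF adds F → {A, B, D, E, F}.
{D, F}⁺: F→ABE adds A, B, E → {A, B, D, E, F}.
{A, D, E}⁺: ADE→BF adds B, F → {A, B, D, E, F}.

{B, D}, {D, F}, {A, D, E}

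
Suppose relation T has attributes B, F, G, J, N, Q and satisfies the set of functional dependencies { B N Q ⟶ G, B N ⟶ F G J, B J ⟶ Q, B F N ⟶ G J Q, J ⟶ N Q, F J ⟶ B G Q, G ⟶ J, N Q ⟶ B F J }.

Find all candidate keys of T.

{G}⁺: G→J adds J; J→NQ adds N, Q; NQ→BFJ adds B, F → {B, F, G, J, N, Q}.
{J}⁺: J→NQ adds N, Q; NQ→BFJ adds B, F; BNQ→G adds G → {B, F, G, J, N, Q}.
{B, N}⁺: BN→FGJ adds F, G, J; BJ→Q adds Q → {B, F, G, J, N, Q}.
{N, Q}⁺: NQ→BFJ adds B, F, J; BNQ→G adds G → {B, F, G, J, N, Q}.
Any other superkey contains one of these as a subset, so there are no further candidate keys.

G; J; BN; NQ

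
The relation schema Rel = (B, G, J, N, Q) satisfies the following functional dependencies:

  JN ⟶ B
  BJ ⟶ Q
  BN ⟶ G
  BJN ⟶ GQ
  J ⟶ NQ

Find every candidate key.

J

Attribute J never appears on the right-hand side of any dependency, so J must belong to every candidate key.
{J}⁺ = {B, G, J, N, Q}, which is all of the schema, so {J} is the only candidate key.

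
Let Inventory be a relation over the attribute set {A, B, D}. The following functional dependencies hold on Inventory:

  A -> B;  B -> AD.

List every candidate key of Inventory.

A, B

{A}⁺: A→B adds B; B→AD adds D → {A, B, D}.
{B}⁺: B→AD adds A, D → {A, B, D}.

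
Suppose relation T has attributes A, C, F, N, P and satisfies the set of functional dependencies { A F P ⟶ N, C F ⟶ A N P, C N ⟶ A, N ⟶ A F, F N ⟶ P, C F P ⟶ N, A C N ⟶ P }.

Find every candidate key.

{C, F}, {C, N}

{C, F}⁺: CF→ANP adds A, N, P → {A, C, F, N, P}. Minimal: {F}⁺ = {F}; {C}⁺ = {C} — none reach the full schema.
{C, N}⁺: CN→A adds A; N→AF adds F; FN→P adds P → {A, C, F, N, P}. Minimal: {N}⁺ = {A, F, N, P}; {C}⁺ = {C} — none reach the full schema.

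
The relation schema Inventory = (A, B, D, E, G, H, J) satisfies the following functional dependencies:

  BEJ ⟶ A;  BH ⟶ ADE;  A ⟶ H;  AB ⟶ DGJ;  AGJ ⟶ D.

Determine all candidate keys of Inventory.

Attribute B never appears on the right-hand side of any dependency, so B must belong to every candidate key.
{B}⁺ = {B}, which is not all of the schema, so we must add further attributes.
{A, B}⁺: A→H adds H; AB→DGJ adds D, G, J; BH→ADE adds E → {A, B, D, E, G, H, J}.
{B, H}⁺: BH→ADE adds A, D, E; AB→DGJ adds G, J → {A, B, D, E, G, H, J}.
{B, E, J}⁺: BEJ→A adds A; A→H adds H; AB→DGJ adds D, G → {A, B, D, E, G, H, J}.

(A, B), (B, H), (B, E, J)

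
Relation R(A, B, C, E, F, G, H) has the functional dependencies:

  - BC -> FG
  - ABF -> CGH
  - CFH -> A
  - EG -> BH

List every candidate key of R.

(B, C, E); (C, E, G); (A, B, E, F); (A, E, F, G)

Attribute E never appears on the right-hand side of any dependency, so E must belong to every candidate key.
{E}⁺ = {E}, which is not all of the schema, so we must add further attributes.
{B, C, E}⁺: BC→FG adds F, G; EG→BH adds H; CFH→A adds A → {A, B, C, E, F, G, H}. Minimal: {C, E}⁺ = {C, E}; {B, E}⁺ = {B, E}; {B, C}⁺ = {B, C, F, G} — none reach the full schema.
{C, E, G}⁺: EG→BH adds B, H; BC→FG adds F; CFH→A adds A → {A, B, C, E, F, G, H}. Minimal: {E, G}⁺ = {B, E, G, H}; {C, G}⁺ = {C, G}; {C, E}⁺ = {C, E} — none reach the full schema.
{A, B, E, F}⁺: ABF→CGH adds C, G, H → {A, B, C, E, F, G, H}. Minimal: {B, E, F}⁺ = {B, E, F}; {A, E, F}⁺ = {A, E, F}; {A, B, F}⁺ = {A, B, C, F, G, H}; … — none reach the full schema.
{A, E, F, G}⁺: EG→BH adds B, H; ABF→CGH adds C → {A, B, C, E, F, G, H}. Minimal: {E, F, G}⁺ = {B, E, F, G, H}; {A, F, G}⁺ = {A, F, G}; {A, E, G}⁺ = {A, B, E, G, H}; … — none reach the full schema.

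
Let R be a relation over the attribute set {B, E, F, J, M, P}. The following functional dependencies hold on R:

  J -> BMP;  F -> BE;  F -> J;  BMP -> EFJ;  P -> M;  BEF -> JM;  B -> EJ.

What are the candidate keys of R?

{B}, {F}, {J}

{B}⁺: B→EJ adds E, J; J→BMP adds M, P; BMP→EFJ adds F → {B, E, F, J, M, P}.
{F}⁺: F→BE adds B, E; F→J adds J; BEF→JM adds M; J→BMP adds P → {B, E, F, J, M, P}.
{J}⁺: J→BMP adds B, M, P; BMP→EFJ adds E, F → {B, E, F, J, M, P}.
Any other superkey contains one of these as a subset, so there are no further candidate keys.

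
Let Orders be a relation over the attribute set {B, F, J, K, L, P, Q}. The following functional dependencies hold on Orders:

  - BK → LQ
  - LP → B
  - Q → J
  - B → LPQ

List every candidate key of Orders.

BFK, FKLP

{B, F, K}⁺: BK→LQ adds L, Q; Q→J adds J; B→LPQ adds P → {B, F, J, K, L, P, Q}. Minimal: {F, K}⁺ = {F, K}; {B, K}⁺ = {B, J, K, L, P, Q}; {B, F}⁺ = {B, F, J, L, P, Q} — none reach the full schema.
{F, K, L, P}⁺: LP→B adds B; B→LPQ adds Q; Q→J adds J → {B, F, J, K, L, P, Q}. Minimal: {K, L, P}⁺ = {B, J, K, L, P, Q}; {F, L, P}⁺ = {B, F, J, L, P, Q}; {F, K, P}⁺ = {F, K, P}; … — none reach the full schema.
Any other superkey contains one of these as a subset, so there are no further candidate keys.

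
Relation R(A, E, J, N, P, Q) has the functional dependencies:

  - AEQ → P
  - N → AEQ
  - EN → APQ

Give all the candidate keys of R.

Attributes J, N never appear on any right-hand side, so every candidate key must contain {J, N}.
{J, N}⁺ = {A, E, J, N, P, Q}, which is all of the schema, so {J, N} is the only candidate key.

{J, N}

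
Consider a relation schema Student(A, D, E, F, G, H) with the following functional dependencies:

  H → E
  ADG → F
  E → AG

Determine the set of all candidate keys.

Attributes D, H never appear on any right-hand side, so every candidate key must contain {D, H}.
{D, H}⁺ = {A, D, E, F, G, H}, which is all of the schema, so {D, H} is the only candidate key.

{D, H}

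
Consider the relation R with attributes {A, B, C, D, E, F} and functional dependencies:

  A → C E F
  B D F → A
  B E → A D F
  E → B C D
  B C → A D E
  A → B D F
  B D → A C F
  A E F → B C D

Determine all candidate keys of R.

A; E; BC; BD

{A}⁺: A→CEF adds C, E, F; E→BCD adds B, D → {A, B, C, D, E, F}.
{E}⁺: E→BCD adds B, C, D; BC→ADE adds A; A→BDF adds F → {A, B, C, D, E, F}.
{B, C}⁺: BC→ADE adds A, D, E; A→BDF adds F → {A, B, C, D, E, F}. Minimal: {C}⁺ = {C}; {B}⁺ = {B} — none reach the full schema.
{B, D}⁺: BD→ACF adds A, C, F; A→CEF adds E → {A, B, C, D, E, F}. Minimal: {D}⁺ = {D}; {B}⁺ = {B} — none reach the full schema.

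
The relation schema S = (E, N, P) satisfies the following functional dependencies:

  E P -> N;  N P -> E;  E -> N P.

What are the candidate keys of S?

(E), (N, P)

{E}⁺: E→NP adds N, P → {E, N, P}.
{N, P}⁺: NP→E adds E → {E, N, P}. Minimal: {P}⁺ = {P}; {N}⁺ = {N} — none reach the full schema.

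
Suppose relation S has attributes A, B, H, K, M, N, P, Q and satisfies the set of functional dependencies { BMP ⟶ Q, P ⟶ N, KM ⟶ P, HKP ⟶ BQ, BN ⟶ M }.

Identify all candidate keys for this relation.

(A, H, K, M); (A, H, K, P); (A, B, H, K, N)

{A, H, K, M}⁺: KM→P adds P; HKP→BQ adds B, Q; P→N adds N → {A, B, H, K, M, N, P, Q}. Minimal: {H, K, M}⁺ = {B, H, K, M, N, P, Q}; {A, K, M}⁺ = {A, K, M, N, P}; {A, H, M}⁺ = {A, H, M}; … — none reach the full schema.
{A, H, K, P}⁺: P→N adds N; HKP→BQ adds B, Q; BN→M adds M → {A, B, H, K, M, N, P, Q}. Minimal: {H, K, P}⁺ = {B, H, K, M, N, P, Q}; {A, K, P}⁺ = {A, K, N, P}; {A, H, P}⁺ = {A, H, N, P}; … — none reach the full schema.
{A, B, H, K, N}⁺: BN→M adds M; KM→P adds P; HKP→BQ adds Q → {A, B, H, K, M, N, P, Q}. Minimal: {B, H, K, N}⁺ = {B, H, K, M, N, P, Q}; {A, H, K, N}⁺ = {A, H, K, N}; {A, B, K, N}⁺ = {A, B, K, M, N, P, Q}; … — none reach the full schema.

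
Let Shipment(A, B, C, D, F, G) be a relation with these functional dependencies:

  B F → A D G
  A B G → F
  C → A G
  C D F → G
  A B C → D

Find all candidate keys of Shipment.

Attributes B, C never appear on any right-hand side, so every candidate key must contain {B, C}.
{B, C}⁺ = {A, B, C, D, F, G}, which is all of the schema, so {B, C} is the only candidate key.

BC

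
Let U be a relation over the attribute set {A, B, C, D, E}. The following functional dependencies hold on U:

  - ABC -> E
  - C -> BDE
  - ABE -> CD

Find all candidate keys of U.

{A, C}, {A, B, E}

{A, C}⁺: C→BDE adds B, D, E → {A, B, C, D, E}. Minimal: {C}⁺ = {B, C, D, E}; {A}⁺ = {A} — none reach the full schema.
{A, B, E}⁺: ABE→CD adds C, D → {A, B, C, D, E}. Minimal: {B, E}⁺ = {B, E}; {A, E}⁺ = {A, E}; {A, B}⁺ = {A, B} — none reach the full schema.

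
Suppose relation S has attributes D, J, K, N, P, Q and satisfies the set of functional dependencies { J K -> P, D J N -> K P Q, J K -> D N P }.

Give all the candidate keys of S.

Attribute J never appears on the right-hand side of any dependency, so J must belong to every candidate key.
{J}⁺ = {J}, which is not all of the schema, so we must add further attributes.
{J, K}⁺: JK→P adds P; JK→DNP adds D, N; DJN→KPQ adds Q → {D, J, K, N, P, Q}.
{D, J, N}⁺: DJN→KPQ adds K, P, Q → {D, J, K, N, P, Q}.
Any other superkey contains one of these as a subset, so there are no further candidate keys.

(J, K); (D, J, N)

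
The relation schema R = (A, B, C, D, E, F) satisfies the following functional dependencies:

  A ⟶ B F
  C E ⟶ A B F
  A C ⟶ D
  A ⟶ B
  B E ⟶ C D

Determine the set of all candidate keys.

(A, E), (B, E), (C, E)

Attribute E never appears on the right-hand side of any dependency, so E must belong to every candidate key.
{E}⁺ = {E}, which is not all of the schema, so we must add further attributes.
{A, E}⁺: A→BF adds B, F; BE→CD adds C, D → {A, B, C, D, E, F}.
{B, E}⁺: BE→CD adds C, D; CE→ABF adds A, F → {A, B, C, D, E, F}.
{C, E}⁺: CE→ABF adds A, B, F; AC→D adds D → {A, B, C, D, E, F}.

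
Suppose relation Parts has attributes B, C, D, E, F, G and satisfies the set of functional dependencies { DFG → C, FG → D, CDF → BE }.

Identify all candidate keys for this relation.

{F, G}⁺: FG→D adds D; DFG→C adds C; CDF→BE adds B, E → {B, C, D, E, F, G}. Minimal: {G}⁺ = {G}; {F}⁺ = {F} — none reach the full schema.

{F, G}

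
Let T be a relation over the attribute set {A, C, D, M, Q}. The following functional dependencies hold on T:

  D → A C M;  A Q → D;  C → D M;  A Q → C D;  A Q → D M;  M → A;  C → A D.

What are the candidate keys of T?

Attribute Q never appears on the right-hand side of any dependency, so Q must belong to every candidate key.
{Q}⁺ = {Q}, which is not all of the schema, so we must add further attributes.
{A, Q}⁺: AQ→D adds D; AQ→CD adds C; AQ→DM adds M → {A, C, D, M, Q}.
{C, Q}⁺: C→DM adds D, M; M→A adds A → {A, C, D, M, Q}.
{D, Q}⁺: D→ACM adds A, C, M → {A, C, D, M, Q}.
{M, Q}⁺: M→A adds A; AQ→D adds D; AQ→CD adds C → {A, C, D, M, Q}.
Any other superkey contains one of these as a subset, so there are no further candidate keys.

(A, Q), (C, Q), (D, Q), (M, Q)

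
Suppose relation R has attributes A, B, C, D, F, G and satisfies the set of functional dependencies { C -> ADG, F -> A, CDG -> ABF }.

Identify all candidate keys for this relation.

Attribute C never appears on the right-hand side of any dependency, so C must belong to every candidate key.
{C}⁺ = {A, B, C, D, F, G}, which is all of the schema, so {C} is the only candidate key.

(C)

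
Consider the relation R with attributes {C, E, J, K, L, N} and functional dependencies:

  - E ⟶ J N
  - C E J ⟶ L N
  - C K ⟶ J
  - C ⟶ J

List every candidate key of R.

Attributes C, E, K never appear on any right-hand side, so every candidate key must contain {C, E, K}.
{C, E, K}⁺ = {C, E, J, K, L, N}, which is all of the schema, so {C, E, K} is the only candidate key.

{C, E, K}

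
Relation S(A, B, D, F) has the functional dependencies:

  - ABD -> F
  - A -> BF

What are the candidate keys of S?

Attributes A, D never appear on any right-hand side, so every candidate key must contain {A, D}.
{A, D}⁺ = {A, B, D, F}, which is all of the schema, so {A, D} is the only candidate key.

(A, D)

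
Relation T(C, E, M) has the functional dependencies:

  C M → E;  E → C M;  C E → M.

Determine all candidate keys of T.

{E}⁺: E→CM adds C, M → {C, E, M}.
{C, M}⁺: CM→E adds E → {C, E, M}. Minimal: {M}⁺ = {M}; {C}⁺ = {C} — none reach the full schema.

{E}, {C, M}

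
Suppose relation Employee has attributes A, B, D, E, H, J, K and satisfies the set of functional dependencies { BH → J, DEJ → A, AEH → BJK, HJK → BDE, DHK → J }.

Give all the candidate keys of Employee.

{A, E, H}, {B, H, K}, {D, H, K}, {H, J, K}, {B, D, E, H}, {D, E, H, J}

Attribute H never appears on the right-hand side of any dependency, so H must belong to every candidate key.
{H}⁺ = {H}, which is not all of the schema, so we must add further attributes.
{A, E, H}⁺: AEH→BJK adds B, J, K; HJK→BDE adds D → {A, B, D, E, H, J, K}. Minimal: {E, H}⁺ = {E, H}; {A, H}⁺ = {A, H}; {A, E}⁺ = {A, E} — none reach the full schema.
{B, H, K}⁺: BH→J adds J; HJK→BDE adds D, E; DEJ→A adds A → {A, B, D, E, H, J, K}. Minimal: {H, K}⁺ = {H, K}; {B, K}⁺ = {B, K}; {B, H}⁺ = {B, H, J} — none reach the full schema.
{D, H, K}⁺: DHK→J adds J; HJK→BDE adds B, E; DEJ→A adds A → {A, B, D, E, H, J, K}. Minimal: {H, K}⁺ = {H, K}; {D, K}⁺ = {D, K}; {D, H}⁺ = {D, H} — none reach the full schema.
{H, J, K}⁺: HJK→BDE adds B, D, E; DEJ→A adds A → {A, B, D, E, H, J, K}. Minimal: {J, K}⁺ = {J, K}; {H, K}⁺ = {H, K}; {H, J}⁺ = {H, J} — none reach the full schema.
{B, D, E, H}⁺: BH→J adds J; DEJ→A adds A; AEH→BJK adds K → {A, B, D, E, H, J, K}. Minimal: {D, E, H}⁺ = {D, E, H}; {B, E, H}⁺ = {B, E, H, J}; {B, D, H}⁺ = {B, D, H, J}; … — none reach the full schema.
{D, E, H, J}⁺: DEJ→A adds A; AEH→BJK adds B, K → {A, B, D, E, H, J, K}. Minimal: {E, H, J}⁺ = {E, H, J}; {D, H, J}⁺ = {D, H, J}; {D, E, J}⁺ = {A, D, E, J}; … — none reach the full schema.
Any other superkey contains one of these as a subset, so there are no further candidate keys.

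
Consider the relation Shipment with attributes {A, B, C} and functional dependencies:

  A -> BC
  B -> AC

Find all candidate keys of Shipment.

{A}; {B}

{A}⁺: A→BC adds B, C → {A, B, C}.
{B}⁺: B→AC adds A, C → {A, B, C}.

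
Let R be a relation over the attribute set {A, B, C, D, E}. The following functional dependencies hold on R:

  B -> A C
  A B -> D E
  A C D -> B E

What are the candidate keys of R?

{B}, {A, C, D}

{B}⁺: B→AC adds A, C; AB→DE adds D, E → {A, B, C, D, E}.
{A, C, D}⁺: ACD→BE adds B, E → {A, B, C, D, E}.
Any other superkey contains one of these as a subset, so there are no further candidate keys.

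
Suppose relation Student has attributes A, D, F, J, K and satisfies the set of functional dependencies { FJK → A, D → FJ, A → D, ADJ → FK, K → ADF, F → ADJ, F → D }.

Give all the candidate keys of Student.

(A); (D); (F); (K)

{A}⁺: A→D adds D; D→FJ adds F, J; ADJ→FK adds K → {A, D, F, J, K}.
{D}⁺: D→FJ adds F, J; F→ADJ adds A; ADJ→FK adds K → {A, D, F, J, K}.
{F}⁺: F→ADJ adds A, D, J; ADJ→FK adds K → {A, D, F, J, K}.
{K}⁺: K→ADF adds A, D, F; F→ADJ adds J → {A, D, F, J, K}.
Any other superkey contains one of these as a subset, so there are no further candidate keys.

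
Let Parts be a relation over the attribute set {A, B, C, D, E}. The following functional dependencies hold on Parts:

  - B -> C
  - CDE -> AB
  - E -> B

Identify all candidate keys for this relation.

Attributes D, E never appear on any right-hand side, so every candidate key must contain {D, E}.
{D, E}⁺ = {A, B, C, D, E}, which is all of the schema, so {D, E} is the only candidate key.

DE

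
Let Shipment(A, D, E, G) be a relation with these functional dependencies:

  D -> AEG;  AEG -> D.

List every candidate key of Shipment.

{D}⁺: D→AEG adds A, E, G → {A, D, E, G}.
{A, E, G}⁺: AEG→D adds D → {A, D, E, G}. Minimal: {E, G}⁺ = {E, G}; {A, G}⁺ = {A, G}; {A, E}⁺ = {A, E} — none reach the full schema.

{D}; {A, E, G}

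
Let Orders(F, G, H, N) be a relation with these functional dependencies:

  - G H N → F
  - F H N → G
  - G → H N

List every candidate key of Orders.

{G}⁺: G→HN adds H, N; GHN→F adds F → {F, G, H, N}.
{F, H, N}⁺: FHN→G adds G → {F, G, H, N}. Minimal: {H, N}⁺ = {H, N}; {F, N}⁺ = {F, N}; {F, H}⁺ = {F, H} — none reach the full schema.

G, FHN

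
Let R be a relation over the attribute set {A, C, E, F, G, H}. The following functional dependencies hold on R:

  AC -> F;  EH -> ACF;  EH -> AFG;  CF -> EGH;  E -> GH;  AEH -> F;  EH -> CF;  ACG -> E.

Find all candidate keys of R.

E; AC; CF

{E}⁺: E→GH adds G, H; EH→CF adds C, F; EH→ACF adds A → {A, C, E, F, G, H}.
{A, C}⁺: AC→F adds F; CF→EGH adds E, G, H → {A, C, E, F, G, H}. Minimal: {C}⁺ = {C}; {A}⁺ = {A} — none reach the full schema.
{C, F}⁺: CF→EGH adds E, G, H; EH→ACF adds A → {A, C, E, F, G, H}. Minimal: {F}⁺ = {F}; {C}⁺ = {C} — none reach the full schema.
Any other superkey contains one of these as a subset, so there are no further candidate keys.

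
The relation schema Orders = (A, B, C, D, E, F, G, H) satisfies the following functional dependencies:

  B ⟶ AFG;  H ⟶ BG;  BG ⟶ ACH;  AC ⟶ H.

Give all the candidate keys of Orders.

Attributes D, E never appear on any right-hand side, so every candidate key must contain {D, E}.
{D, E}⁺ = {D, E}, which is not all of the schema, so we must add further attributes.
{B, D, E}⁺: B→AFG adds A, F, G; BG→ACH adds C, H → {A, B, C, D, E, F, G, H}. Minimal: {D, E}⁺ = {D, E}; {B, E}⁺ = {A, B, C, E, F, G, H}; {B, D}⁺ = {A, B, C, D, F, G, H} — none reach the full schema.
{D, E, H}⁺: H→BG adds B, G; BG→ACH adds A, C; B→AFG adds F → {A, B, C, D, E, F, G, H}. Minimal: {E, H}⁺ = {A, B, C, E, F, G, H}; {D, H}⁺ = {A, B, C, D, F, G, H}; {D, E}⁺ = {D, E} — none reach the full schema.
{A, C, D, E}⁺: AC→H adds H; H→BG adds B, G; B→AFG adds F → {A, B, C, D, E, F, G, H}. Minimal: {C, D, E}⁺ = {C, D, E}; {A, D, E}⁺ = {A, D, E}; {A, C, E}⁺ = {A, B, C, E, F, G, H}; … — none reach the full schema.

BDE, DEH, ACDE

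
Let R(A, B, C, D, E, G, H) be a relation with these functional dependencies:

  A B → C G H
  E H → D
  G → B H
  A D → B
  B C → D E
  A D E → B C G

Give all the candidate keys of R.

Attribute A never appears on the right-hand side of any dependency, so A must belong to every candidate key.
{A}⁺ = {A}, which is not all of the schema, so we must add further attributes.
{A, B}⁺: AB→CGH adds C, G, H; BC→DE adds D, E → {A, B, C, D, E, G, H}. Minimal: {B}⁺ = {B}; {A}⁺ = {A} — none reach the full schema.
{A, D}⁺: AD→B adds B; AB→CGH adds C, G, H; BC→DE adds E → {A, B, C, D, E, G, H}. Minimal: {D}⁺ = {D}; {A}⁺ = {A} — none reach the full schema.
{A, G}⁺: G→BH adds B, H; AB→CGH adds C; BC→DE adds D, E → {A, B, C, D, E, G, H}. Minimal: {G}⁺ = {B, G, H}; {A}⁺ = {A} — none reach the full schema.
{A, E, H}⁺: EH→D adds D; AD→B adds B; ADE→BCG adds C, G → {A, B, C, D, E, G, H}. Minimal: {E, H}⁺ = {D, E, H}; {A, H}⁺ = {A, H}; {A, E}⁺ = {A, E} — none reach the full schema.
Any other superkey contains one of these as a subset, so there are no further candidate keys.

{A, B}, {A, D}, {A, G}, {A, E, H}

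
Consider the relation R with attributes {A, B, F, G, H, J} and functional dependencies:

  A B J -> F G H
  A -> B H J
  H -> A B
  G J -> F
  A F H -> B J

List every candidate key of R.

{A}, {H}

{A}⁺: A→BHJ adds B, H, J; ABJ→FGH adds F, G → {A, B, F, G, H, J}.
{H}⁺: H→AB adds A, B; A→BHJ adds J; ABJ→FGH adds F, G → {A, B, F, G, H, J}.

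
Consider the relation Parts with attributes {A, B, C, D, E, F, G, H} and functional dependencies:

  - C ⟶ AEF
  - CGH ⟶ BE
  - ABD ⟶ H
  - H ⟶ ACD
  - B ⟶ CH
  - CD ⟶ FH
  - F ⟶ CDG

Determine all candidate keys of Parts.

{B}⁺: B→CH adds C, H; C→AEF adds A, E, F; H→ACD adds D; F→CDG adds G → {A, B, C, D, E, F, G, H}.
{C}⁺: C→AEF adds A, E, F; F→CDG adds D, G; CD→FH adds H; CGH→BE adds B → {A, B, C, D, E, F, G, H}.
{F}⁺: F→CDG adds C, D, G; C→AEF adds A, E; CD→FH adds H; CGH→BE adds B → {A, B, C, D, E, F, G, H}.
{H}⁺: H→ACD adds A, C, D; CD→FH adds F; F→CDG adds G; C→AEF adds E; CGH→BE adds B → {A, B, C, D, E, F, G, H}.
Any other superkey contains one of these as a subset, so there are no further candidate keys.

{B}, {C}, {F}, {H}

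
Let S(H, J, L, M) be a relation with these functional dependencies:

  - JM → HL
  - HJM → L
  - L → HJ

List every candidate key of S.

Attribute M never appears on the right-hand side of any dependency, so M must belong to every candidate key.
{M}⁺ = {M}, which is not all of the schema, so we must add further attributes.
{J, M}⁺: JM→HL adds H, L → {H, J, L, M}. Minimal: {M}⁺ = {M}; {J}⁺ = {J} — none reach the full schema.
{L, M}⁺: L→HJ adds H, J → {H, J, L, M}. Minimal: {M}⁺ = {M}; {L}⁺ = {H, J, L} — none reach the full schema.
Any other superkey contains one of these as a subset, so there are no further candidate keys.

{J, M}, {L, M}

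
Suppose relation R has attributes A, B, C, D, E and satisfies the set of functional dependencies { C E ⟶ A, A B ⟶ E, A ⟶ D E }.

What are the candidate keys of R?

Attributes B, C never appear on any right-hand side, so every candidate key must contain {B, C}.
{B, C}⁺ = {B, C}, which is not all of the schema, so we must add further attributes.
{A, B, C}⁺: AB→E adds E; A→DE adds D → {A, B, C, D, E}. Minimal: {B, C}⁺ = {B, C}; {A, C}⁺ = {A, C, D, E}; {A, B}⁺ = {A, B, D, E} — none reach the full schema.
{B, C, E}⁺: CE→A adds A; A→DE adds D → {A, B, C, D, E}. Minimal: {C, E}⁺ = {A, C, D, E}; {B, E}⁺ = {B, E}; {B, C}⁺ = {B, C} — none reach the full schema.

ABC; BCE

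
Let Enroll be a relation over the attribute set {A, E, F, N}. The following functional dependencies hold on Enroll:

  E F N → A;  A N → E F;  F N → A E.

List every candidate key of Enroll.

Attribute N never appears on the right-hand side of any dependency, so N must belong to every candidate key.
{N}⁺ = {N}, which is not all of the schema, so we must add further attributes.
{A, N}⁺: AN→EF adds E, F → {A, E, F, N}.
{F, N}⁺: FN→AE adds A, E → {A, E, F, N}.

{A, N}, {F, N}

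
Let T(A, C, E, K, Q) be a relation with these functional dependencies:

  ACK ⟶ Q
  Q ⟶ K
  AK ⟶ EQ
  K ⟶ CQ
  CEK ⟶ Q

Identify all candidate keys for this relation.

(A, K), (A, Q)

{A, K}⁺: AK→EQ adds E, Q; K→CQ adds C → {A, C, E, K, Q}. Minimal: {K}⁺ = {C, K, Q}; {A}⁺ = {A} — none reach the full schema.
{A, Q}⁺: Q→K adds K; AK→EQ adds E; K→CQ adds C → {A, C, E, K, Q}. Minimal: {Q}⁺ = {C, K, Q}; {A}⁺ = {A} — none reach the full schema.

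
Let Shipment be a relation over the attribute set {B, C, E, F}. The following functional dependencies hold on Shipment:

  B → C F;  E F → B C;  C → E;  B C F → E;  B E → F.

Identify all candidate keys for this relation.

{B}⁺: B→CF adds C, F; C→E adds E → {B, C, E, F}.
{C, F}⁺: C→E adds E; EF→BC adds B → {B, C, E, F}. Minimal: {F}⁺ = {F}; {C}⁺ = {C, E} — none reach the full schema.
{E, F}⁺: EF→BC adds B, C → {B, C, E, F}. Minimal: {F}⁺ = {F}; {E}⁺ = {E} — none reach the full schema.
Any other superkey contains one of these as a subset, so there are no further candidate keys.

{B}, {C, F}, {E, F}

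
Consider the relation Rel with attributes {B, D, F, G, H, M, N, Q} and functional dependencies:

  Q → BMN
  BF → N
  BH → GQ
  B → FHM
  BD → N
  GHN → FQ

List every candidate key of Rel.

Attribute D never appears on the right-hand side of any dependency, so D must belong to every candidate key.
{D}⁺ = {D}, which is not all of the schema, so we must add further attributes.
{B, D}⁺: B→FHM adds F, H, M; BD→N adds N; BH→GQ adds G, Q → {B, D, F, G, H, M, N, Q}. Minimal: {D}⁺ = {D}; {B}⁺ = {B, F, G, H, M, N, Q} — none reach the full schema.
{D, Q}⁺: Q→BMN adds B, M, N; B→FHM adds F, H; BH→GQ adds G → {B, D, F, G, H, M, N, Q}. Minimal: {Q}⁺ = {B, F, G, H, M, N, Q}; {D}⁺ = {D} — none reach the full schema.
{D, G, H, N}⁺: GHN→FQ adds F, Q; Q→BMN adds B, M → {B, D, F, G, H, M, N, Q}. Minimal: {G, H, N}⁺ = {B, F, G, H, M, N, Q}; {D, H, N}⁺ = {D, H, N}; {D, G, N}⁺ = {D, G, N}; … — none reach the full schema.
Any other superkey contains one of these as a subset, so there are no further candidate keys.

{B, D}, {D, Q}, {D, G, H, N}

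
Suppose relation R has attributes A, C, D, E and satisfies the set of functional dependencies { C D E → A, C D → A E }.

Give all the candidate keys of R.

CD

Attributes C, D never appear on any right-hand side, so every candidate key must contain {C, D}.
{C, D}⁺ = {A, C, D, E}, which is all of the schema, so {C, D} is the only candidate key.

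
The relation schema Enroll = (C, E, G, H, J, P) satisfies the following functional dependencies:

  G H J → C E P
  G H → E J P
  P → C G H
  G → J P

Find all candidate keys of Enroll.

{G}⁺: G→JP adds J, P; P→CGH adds C, H; GHJ→CEP adds E → {C, E, G, H, J, P}.
{P}⁺: P→CGH adds C, G, H; G→JP adds J; GHJ→CEP adds E → {C, E, G, H, J, P}.
Any other superkey contains one of these as a subset, so there are no further candidate keys.

(G); (P)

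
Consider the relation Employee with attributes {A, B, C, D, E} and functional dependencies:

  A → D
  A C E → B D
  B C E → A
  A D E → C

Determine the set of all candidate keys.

AE, BCE

Attribute E never appears on the right-hand side of any dependency, so E must belong to every candidate key.
{E}⁺ = {E}, which is not all of the schema, so we must add further attributes.
{A, E}⁺: A→D adds D; ADE→C adds C; ACE→BD adds B → {A, B, C, D, E}.
{B, C, E}⁺: BCE→A adds A; A→D adds D → {A, B, C, D, E}.
Any other superkey contains one of these as a subset, so there are no further candidate keys.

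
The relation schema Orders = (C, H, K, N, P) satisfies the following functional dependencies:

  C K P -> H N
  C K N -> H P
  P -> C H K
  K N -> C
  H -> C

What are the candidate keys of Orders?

{P}⁺: P→CHK adds C, H, K; CKP→HN adds N → {C, H, K, N, P}.
{K, N}⁺: KN→C adds C; CKN→HP adds H, P → {C, H, K, N, P}. Minimal: {N}⁺ = {N}; {K}⁺ = {K} — none reach the full schema.
Any other superkey contains one of these as a subset, so there are no further candidate keys.

P, KN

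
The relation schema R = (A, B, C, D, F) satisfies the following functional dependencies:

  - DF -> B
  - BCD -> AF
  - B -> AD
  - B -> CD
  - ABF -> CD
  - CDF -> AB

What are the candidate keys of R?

{B}⁺: B→AD adds A, D; B→CD adds C; BCD→AF adds F → {A, B, C, D, F}.
{D, F}⁺: DF→B adds B; B→AD adds A; B→CD adds C → {A, B, C, D, F}. Minimal: {F}⁺ = {F}; {D}⁺ = {D} — none reach the full schema.

{B}; {D, F}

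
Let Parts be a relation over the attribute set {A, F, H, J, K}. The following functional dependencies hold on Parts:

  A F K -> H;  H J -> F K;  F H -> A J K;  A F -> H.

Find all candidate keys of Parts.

{A, F}⁺: AF→H adds H; FH→AJK adds J, K → {A, F, H, J, K}.
{F, H}⁺: FH→AJK adds A, J, K → {A, F, H, J, K}.
{H, J}⁺: HJ→FK adds F, K; FH→AJK adds A → {A, F, H, J, K}.
Any other superkey contains one of these as a subset, so there are no further candidate keys.

{A, F}; {F, H}; {H, J}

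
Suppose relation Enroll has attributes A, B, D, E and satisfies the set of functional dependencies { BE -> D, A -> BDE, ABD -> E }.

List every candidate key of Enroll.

Attribute A never appears on the right-hand side of any dependency, so A must belong to every candidate key.
{A}⁺ = {A, B, D, E}, which is all of the schema, so {A} is the only candidate key.

(A)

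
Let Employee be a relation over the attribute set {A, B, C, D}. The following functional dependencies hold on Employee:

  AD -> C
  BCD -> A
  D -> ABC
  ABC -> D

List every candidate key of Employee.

{D}⁺: D→ABC adds A, B, C → {A, B, C, D}.
{A, B, C}⁺: ABC→D adds D → {A, B, C, D}.
Any other superkey contains one of these as a subset, so there are no further candidate keys.

(D); (A, B, C)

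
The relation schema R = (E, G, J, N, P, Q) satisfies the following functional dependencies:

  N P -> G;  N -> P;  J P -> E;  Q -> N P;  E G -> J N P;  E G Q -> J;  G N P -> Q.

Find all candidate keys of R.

{E, G}; {E, N}; {E, Q}; {J, N}; {J, Q}; {G, J, P}

{E, G}⁺: EG→JNP adds J, N, P; GNP→Q adds Q → {E, G, J, N, P, Q}.
{E, N}⁺: N→P adds P; NP→G adds G; EG→JNP adds J; GNP→Q adds Q → {E, G, J, N, P, Q}.
{E, Q}⁺: Q→NP adds N, P; NP→G adds G; EG→JNP adds J → {E, G, J, N, P, Q}.
{J, N}⁺: N→P adds P; JP→E adds E; NP→G adds G; GNP→Q adds Q → {E, G, J, N, P, Q}.
{J, Q}⁺: Q→NP adds N, P; NP→G adds G; JP→E adds E → {E, G, J, N, P, Q}.
{G, J, P}⁺: JP→E adds E; EG→JNP adds N; GNP→Q adds Q → {E, G, J, N, P, Q}.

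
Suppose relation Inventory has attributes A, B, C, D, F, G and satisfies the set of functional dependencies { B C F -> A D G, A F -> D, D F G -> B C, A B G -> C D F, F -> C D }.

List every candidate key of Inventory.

{B, F}⁺: F→CD adds C, D; BCF→ADG adds A, G → {A, B, C, D, F, G}.
{F, G}⁺: F→CD adds C, D; DFG→BC adds B; BCF→ADG adds A → {A, B, C, D, F, G}.
{A, B, G}⁺: ABG→CDF adds C, D, F → {A, B, C, D, F, G}.

{B, F}, {F, G}, {A, B, G}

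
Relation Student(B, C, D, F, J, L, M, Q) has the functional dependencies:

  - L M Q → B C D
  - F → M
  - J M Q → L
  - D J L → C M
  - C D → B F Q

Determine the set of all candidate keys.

{C, D, J}⁺: CD→BFQ adds B, F, Q; F→M adds M; JMQ→L adds L → {B, C, D, F, J, L, M, Q}. Minimal: {D, J}⁺ = {D, J}; {C, J}⁺ = {C, J}; {C, D}⁺ = {B, C, D, F, M, Q} — none reach the full schema.
{D, J, L}⁺: DJL→CM adds C, M; CD→BFQ adds B, F, Q → {B, C, D, F, J, L, M, Q}. Minimal: {J, L}⁺ = {J, L}; {D, L}⁺ = {D, L}; {D, J}⁺ = {D, J} — none reach the full schema.
{F, J, Q}⁺: F→M adds M; JMQ→L adds L; LMQ→BCD adds B, C, D → {B, C, D, F, J, L, M, Q}. Minimal: {J, Q}⁺ = {J, Q}; {F, Q}⁺ = {F, M, Q}; {F, J}⁺ = {F, J, M} — none reach the full schema.
{J, M, Q}⁺: JMQ→L adds L; LMQ→BCD adds B, C, D; CD→BFQ adds F → {B, C, D, F, J, L, M, Q}. Minimal: {M, Q}⁺ = {M, Q}; {J, Q}⁺ = {J, Q}; {J, M}⁺ = {J, M} — none reach the full schema.
Any other superkey contains one of these as a subset, so there are no further candidate keys.

{C, D, J}; {D, J, L}; {F, J, Q}; {J, M, Q}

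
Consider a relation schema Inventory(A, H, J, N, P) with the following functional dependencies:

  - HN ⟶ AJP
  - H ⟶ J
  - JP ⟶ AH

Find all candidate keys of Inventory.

{H, N}⁺: HN→AJP adds A, J, P → {A, H, J, N, P}.
{J, N, P}⁺: JP→AH adds A, H → {A, H, J, N, P}.
Any other superkey contains one of these as a subset, so there are no further candidate keys.

(H, N), (J, N, P)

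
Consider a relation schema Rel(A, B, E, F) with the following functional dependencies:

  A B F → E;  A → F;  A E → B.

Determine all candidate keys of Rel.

Attribute A never appears on the right-hand side of any dependency, so A must belong to every candidate key.
{A}⁺ = {A, F}, which is not all of the schema, so we must add further attributes.
{A, B}⁺: A→F adds F; ABF→E adds E → {A, B, E, F}. Minimal: {B}⁺ = {B}; {A}⁺ = {A, F} — none reach the full schema.
{A, E}⁺: A→F adds F; AE→B adds B → {A, B, E, F}. Minimal: {E}⁺ = {E}; {A}⁺ = {A, F} — none reach the full schema.
Any other superkey contains one of these as a subset, so there are no further candidate keys.

AB, AE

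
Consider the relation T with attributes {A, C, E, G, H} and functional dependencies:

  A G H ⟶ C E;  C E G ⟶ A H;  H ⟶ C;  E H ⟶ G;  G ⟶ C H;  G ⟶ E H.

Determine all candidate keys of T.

{G}⁺: G→CH adds C, H; G→EH adds E; CEG→AH adds A → {A, C, E, G, H}.
{E, H}⁺: H→C adds C; EH→G adds G; CEG→AH adds A → {A, C, E, G, H}. Minimal: {H}⁺ = {C, H}; {E}⁺ = {E} — none reach the full schema.
Any other superkey contains one of these as a subset, so there are no further candidate keys.

{G}; {E, H}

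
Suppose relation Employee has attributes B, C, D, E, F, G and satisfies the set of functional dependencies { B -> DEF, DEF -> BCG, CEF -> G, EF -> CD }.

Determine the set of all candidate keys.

B; EF

{B}⁺: B→DEF adds D, E, F; DEF→BCG adds C, G → {B, C, D, E, F, G}.
{E, F}⁺: EF→CD adds C, D; DEF→BCG adds B, G → {B, C, D, E, F, G}. Minimal: {F}⁺ = {F}; {E}⁺ = {E} — none reach the full schema.
Any other superkey contains one of these as a subset, so there are no further candidate keys.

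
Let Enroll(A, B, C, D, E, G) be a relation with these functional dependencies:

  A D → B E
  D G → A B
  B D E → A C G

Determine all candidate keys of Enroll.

Attribute D never appears on the right-hand side of any dependency, so D must belong to every candidate key.
{D}⁺ = {D}, which is not all of the schema, so we must add further attributes.
{A, D}⁺: AD→BE adds B, E; BDE→ACG adds C, G → {A, B, C, D, E, G}. Minimal: {D}⁺ = {D}; {A}⁺ = {A} — none reach the full schema.
{D, G}⁺: DG→AB adds A, B; AD→BE adds E; BDE→ACG adds C → {A, B, C, D, E, G}. Minimal: {G}⁺ = {G}; {D}⁺ = {D} — none reach the full schema.
{B, D, E}⁺: BDE→ACG adds A, C, G → {A, B, C, D, E, G}. Minimal: {D, E}⁺ = {D, E}; {B, E}⁺ = {B, E}; {B, D}⁺ = {B, D} — none reach the full schema.

{A, D}; {D, G}; {B, D, E}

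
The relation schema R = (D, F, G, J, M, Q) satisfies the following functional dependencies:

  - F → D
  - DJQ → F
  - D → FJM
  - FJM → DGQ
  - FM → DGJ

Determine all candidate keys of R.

{D}⁺: D→FJM adds F, J, M; FJM→DGQ adds G, Q → {D, F, G, J, M, Q}.
{F}⁺: F→D adds D; D→FJM adds J, M; FJM→DGQ adds G, Q → {D, F, G, J, M, Q}.

{D}, {F}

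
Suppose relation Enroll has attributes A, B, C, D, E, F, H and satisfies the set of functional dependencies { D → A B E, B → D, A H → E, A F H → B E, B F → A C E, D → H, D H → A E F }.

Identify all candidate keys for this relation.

{B}⁺: B→D adds D; D→H adds H; DH→AEF adds A, E, F; BF→ACE adds C → {A, B, C, D, E, F, H}.
{D}⁺: D→ABE adds A, B, E; D→H adds H; DH→AEF adds F; BF→ACE adds C → {A, B, C, D, E, F, H}.
{A, F, H}⁺: AH→E adds E; AFH→BE adds B; BF→ACE adds C; B→D adds D → {A, B, C, D, E, F, H}. Minimal: {F, H}⁺ = {F, H}; {A, H}⁺ = {A, E, H}; {A, F}⁺ = {A, F} — none reach the full schema.
Any other superkey contains one of these as a subset, so there are no further candidate keys.

(B), (D), (A, F, H)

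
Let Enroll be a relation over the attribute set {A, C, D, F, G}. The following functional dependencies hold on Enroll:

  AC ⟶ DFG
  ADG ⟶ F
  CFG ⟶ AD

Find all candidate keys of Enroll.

(A, C), (C, F, G)

Attribute C never appears on the right-hand side of any dependency, so C must belong to every candidate key.
{C}⁺ = {C}, which is not all of the schema, so we must add further attributes.
{A, C}⁺: AC→DFG adds D, F, G → {A, C, D, F, G}. Minimal: {C}⁺ = {C}; {A}⁺ = {A} — none reach the full schema.
{C, F, G}⁺: CFG→AD adds A, D → {A, C, D, F, G}. Minimal: {F, G}⁺ = {F, G}; {C, G}⁺ = {C, G}; {C, F}⁺ = {C, F} — none reach the full schema.
Any other superkey contains one of these as a subset, so there are no further candidate keys.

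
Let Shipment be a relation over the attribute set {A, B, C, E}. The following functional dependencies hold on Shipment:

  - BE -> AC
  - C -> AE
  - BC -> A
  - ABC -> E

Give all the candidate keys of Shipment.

BC; BE

{B, C}⁺: C→AE adds A, E → {A, B, C, E}. Minimal: {C}⁺ = {A, C, E}; {B}⁺ = {B} — none reach the full schema.
{B, E}⁺: BE→AC adds A, C → {A, B, C, E}. Minimal: {E}⁺ = {E}; {B}⁺ = {B} — none reach the full schema.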